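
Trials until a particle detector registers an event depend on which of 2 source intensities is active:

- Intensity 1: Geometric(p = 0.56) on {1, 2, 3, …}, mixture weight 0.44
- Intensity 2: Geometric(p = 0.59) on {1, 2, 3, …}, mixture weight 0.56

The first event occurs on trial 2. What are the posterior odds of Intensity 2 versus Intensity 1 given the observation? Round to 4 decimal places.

Only the two components matter; the odds are (π_i f_i(x)) / (π_j f_j(x)).
Component likelihoods at x = 2:
  p_1 = 0.56·(1−0.56)^1 = 0.56·0.44 = 0.2464
  p_2 = 0.59·(1−0.59)^1 = 0.59·0.41 = 0.2419
Posterior odds = (π_2·p_2) / (π_1·p_1) = (0.56·0.2419) / (0.44·0.2464) = 0.135464 / 0.108416 ≈ 1.2495

1.2495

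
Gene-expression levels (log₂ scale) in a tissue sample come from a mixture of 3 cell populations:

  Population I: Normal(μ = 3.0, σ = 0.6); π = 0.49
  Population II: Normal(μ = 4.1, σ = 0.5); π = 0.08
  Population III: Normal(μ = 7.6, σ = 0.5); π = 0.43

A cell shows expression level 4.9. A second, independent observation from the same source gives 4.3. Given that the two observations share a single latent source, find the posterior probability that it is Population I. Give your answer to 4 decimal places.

By Bayes' theorem, P(k | x) = P(Z=k) f_k(x) / Σ_j P(Z=j) f_j(x).
Since both observations come from the same component, the likelihood for component k is f_k(x₁)·f_k(x₂).
  p_I = [0.00441829] × [0.0635877] = 0.000280949
  p_II = [0.221842] × [0.73654] = 0.163395
  p_III = [3.71472e-07] × [2.77336e-10] = 1.03023e-16
Multiply by the mixture weights:
  P(Z=I)·p_I = 0.49 × 0.000280949 = 0.000137665
  P(Z=II)·p_II = 0.08 × 0.163395 = 0.0130716
  P(Z=III)·p_III = 0.43 × 1.03023e-16 = 4.42997e-17
Normaliser: 0.000137665 + 0.0130716 + 4.42997e-17 = 0.0132093
P(Population I | x₁,x₂) ≈ 0.0104

0.0104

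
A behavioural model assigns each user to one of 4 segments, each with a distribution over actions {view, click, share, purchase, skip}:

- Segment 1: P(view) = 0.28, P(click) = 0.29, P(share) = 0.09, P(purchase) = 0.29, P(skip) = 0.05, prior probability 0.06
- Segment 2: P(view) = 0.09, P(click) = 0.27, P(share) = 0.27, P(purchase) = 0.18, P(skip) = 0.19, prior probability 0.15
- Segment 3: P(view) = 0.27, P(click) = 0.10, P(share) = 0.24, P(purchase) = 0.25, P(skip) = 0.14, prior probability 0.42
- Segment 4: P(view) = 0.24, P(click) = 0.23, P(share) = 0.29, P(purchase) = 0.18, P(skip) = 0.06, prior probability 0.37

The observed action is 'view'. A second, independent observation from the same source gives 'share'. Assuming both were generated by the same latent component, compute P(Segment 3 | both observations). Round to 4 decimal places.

0.4682

Posterior ∝ prior × likelihood, so P(k | x) ∝ π_k f_k(x); normalise over all components.
Since both observations come from the same component, the likelihood for component k is f_k(x₁)·f_k(x₂).
  p_1 = [0.28] × [0.09] = 0.0252
  p_2 = [0.09] × [0.27] = 0.0243
  p_3 = [0.27] × [0.24] = 0.0648
  p_4 = [0.24] × [0.29] = 0.0696
Unnormalised posteriors:
  π_1·p_1 = 0.06 × 0.0252 = 0.001512
  π_2·p_2 = 0.15 × 0.0243 = 0.003645
  π_3·p_3 = 0.42 × 0.0648 = 0.027216
  π_4·p_4 = 0.37 × 0.0696 = 0.025752
Sum: 0.001512 + 0.003645 + 0.027216 + 0.025752 = 0.058125
Responsibility of Segment 3: 0.027216 / 0.058125 ≈ 0.4682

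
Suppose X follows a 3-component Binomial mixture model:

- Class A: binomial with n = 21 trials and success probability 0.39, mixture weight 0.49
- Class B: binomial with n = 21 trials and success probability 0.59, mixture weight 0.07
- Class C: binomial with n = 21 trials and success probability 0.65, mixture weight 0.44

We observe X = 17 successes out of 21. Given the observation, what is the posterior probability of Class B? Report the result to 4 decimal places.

0.0545

By Bayes' theorem, P(k | x) = w_k f_k(x) / Σ_j w_j f_j(x).
Component likelihoods at x = 17 successes out of 21:
  L_A = 9.25725e-05
  L_B = 0.0215121
  L_C = 0.0592739
Prior × likelihood for each component:
  w_A·L_A = 0.49 × 9.25725e-05 = 4.53605e-05
  w_B·L_B = 0.07 × 0.0215121 = 0.00150585
  w_C·L_C = 0.44 × 0.0592739 = 0.0260805
Sum: 4.53605e-05 + 0.00150585 + 0.0260805 = 0.0276317
P(Class B | 17 successes out of 21) ≈ 0.0545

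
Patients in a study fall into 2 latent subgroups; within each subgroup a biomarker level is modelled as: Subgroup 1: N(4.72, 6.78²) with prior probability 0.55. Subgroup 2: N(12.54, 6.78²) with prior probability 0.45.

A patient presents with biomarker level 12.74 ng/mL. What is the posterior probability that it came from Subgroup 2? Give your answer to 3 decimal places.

0.622

P(component k | x) = π_k·f_k(x) / marginal(x), where marginal(x) = Σ_j π_j·f_j(x).
Evaluate each component's likelihood at the observed value:
  p_1 = (1/(6.78·√(2π)))·exp(−(12.74−4.72)²/(2·6.78²)) = 0.058841·exp(-0.69962) = 0.0292308
  p_2 = (1/(6.78·√(2π)))·exp(−(12.74−12.54)²/(2·6.78²)) = 0.058841·exp(-0.00044) = 0.0588154
Multiply by the mixture weights:
  π_1·p_1 = 0.55 × 0.0292308 = 0.016077
  π_2·p_2 = 0.45 × 0.0588154 = 0.026467
Marginal: 0.016077 + 0.026467 = 0.0425439
Responsibility of Subgroup 2: 0.026467 / 0.0425439 ≈ 0.622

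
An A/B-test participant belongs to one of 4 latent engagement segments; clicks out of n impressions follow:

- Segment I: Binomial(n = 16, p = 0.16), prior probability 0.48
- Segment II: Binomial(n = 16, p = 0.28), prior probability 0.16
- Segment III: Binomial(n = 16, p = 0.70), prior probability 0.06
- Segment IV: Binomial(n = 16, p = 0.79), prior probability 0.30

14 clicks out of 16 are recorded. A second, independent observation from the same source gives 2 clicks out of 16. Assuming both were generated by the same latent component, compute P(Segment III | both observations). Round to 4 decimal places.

0.3985

P(component k | x) = w_k·f_k(x) / marginal(x), where marginal(x) = Σ_j w_j·f_j(x).
Since both observations come from the same component, the likelihood for component k is f_k(x₁)·f_k(x₂).
  L_I = [C(16,14)·0.16^14·0.84^2 = 120·7.20576e-12·0.7056 = 6.10126e-10] × [0.267505] = 1.63212e-10
  L_II = [C(16,14)·0.28^14·0.72^2 = 120·1.82059e-08·0.5184 = 1.13255e-06] × [0.0946569] = 1.07204e-07
  L_III = [C(16,14)·0.70^14·0.30^2 = 120·0.00678223·0.09 = 0.0732481] × [2.81239e-06] = 2.06002e-07
  L_IV = [C(16,14)·0.79^14·0.21^2 = 120·0.036879·0.0441 = 0.195164] × [2.42944e-08] = 4.74138e-09
Prior × likelihood for each component:
  w_I·L_I = 0.48 × 1.63212e-10 = 7.83415e-11
  w_II·L_II = 0.16 × 1.07204e-07 = 1.71526e-08
  w_III·L_III = 0.06 × 2.06002e-07 = 1.23601e-08
  w_IV·L_IV = 0.30 × 4.74138e-09 = 1.42241e-09
Marginal: 7.83415e-11 + 1.71526e-08 + 1.23601e-08 + 1.42241e-09 = 3.10135e-08
P(Segment III | data) = 1.23601e-08 / 3.10135e-08 ≈ 0.3985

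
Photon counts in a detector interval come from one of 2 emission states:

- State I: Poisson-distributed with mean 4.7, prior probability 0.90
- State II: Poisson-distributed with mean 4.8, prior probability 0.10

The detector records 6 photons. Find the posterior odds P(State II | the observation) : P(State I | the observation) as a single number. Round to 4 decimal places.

0.1141

Only the two components matter; the odds are (π_i f_i(x)) / (π_j f_j(x)).
Poisson probabilities:
  L_I = e^(−4.7)·4.7^6/6! = 0.136167
  L_II = e^(−4.8)·4.8^6/6! = 0.139798
Odds = (0.10/0.90) × (0.139798/0.136167) = 0.111111 × 1.02667 ≈ 0.1141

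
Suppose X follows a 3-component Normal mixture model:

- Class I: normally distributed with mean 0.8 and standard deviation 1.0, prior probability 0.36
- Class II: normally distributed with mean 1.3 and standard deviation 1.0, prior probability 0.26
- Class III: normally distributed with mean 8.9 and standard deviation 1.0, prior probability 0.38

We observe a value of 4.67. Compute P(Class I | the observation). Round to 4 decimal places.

0.1767

By Bayes' theorem, P(k | x) = P(Z=k) f_k(x) / Σ_j P(Z=j) f_j(x).
Normal densities:
  L_I = (1/(1.0·√(2π)))·exp(−(4.67−0.8)²/(2·1.0²)) = 0.398942·exp(-7.48845) = 0.000223212
  L_II = (1/(1.0·√(2π)))·exp(−(4.67−1.3)²/(2·1.0²)) = 0.398942·exp(-5.67845) = 0.00136393
  L_III = (1/(1.0·√(2π)))·exp(−(4.67−8.9)²/(2·1.0²)) = 0.398942·exp(-8.94645) = 5.19417e-05
Unnormalised posteriors:
  P(Z=I)·L_I = 0.36 × 0.000223212 = 8.03563e-05
  P(Z=II)·L_II = 0.26 × 0.00136393 = 0.000354621
  P(Z=III)·L_III = 0.38 × 5.19417e-05 = 1.97378e-05
Normaliser: 8.03563e-05 + 0.000354621 + 1.97378e-05 = 0.000454715
Responsibility of Class I: 8.03563e-05 / 0.000454715 ≈ 0.1767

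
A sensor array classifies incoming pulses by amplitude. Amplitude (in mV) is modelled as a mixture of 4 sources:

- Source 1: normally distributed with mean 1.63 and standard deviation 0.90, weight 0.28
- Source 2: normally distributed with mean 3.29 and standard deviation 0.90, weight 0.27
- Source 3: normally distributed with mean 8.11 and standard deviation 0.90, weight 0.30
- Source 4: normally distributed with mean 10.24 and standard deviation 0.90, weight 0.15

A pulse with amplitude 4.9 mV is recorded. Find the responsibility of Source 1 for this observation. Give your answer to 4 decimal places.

Apply Bayes' rule: the posterior for each component is proportional to its prior times its likelihood at x.
Evaluate each component's likelihood at the observed value:
  f_1 = 0.000602674
  f_2 = 0.089489
  f_3 = 0.000766149
  f_4 = 1.00489e-08
Weight by the priors:
  w_1·f_1 = 0.28 × 0.000602674 = 0.000168749
  w_2·f_2 = 0.27 × 0.089489 = 0.024162
  w_3·f_3 = 0.30 × 0.000766149 = 0.000229845
  w_4·f_4 = 0.15 × 1.00489e-08 = 1.50734e-09
Normaliser: 0.000168749 + 0.024162 + 0.000229845 + 1.50734e-09 = 0.0245606
So the posterior for Source 1 is 0.000168749 / 0.0245606 ≈ 0.0069.

0.0069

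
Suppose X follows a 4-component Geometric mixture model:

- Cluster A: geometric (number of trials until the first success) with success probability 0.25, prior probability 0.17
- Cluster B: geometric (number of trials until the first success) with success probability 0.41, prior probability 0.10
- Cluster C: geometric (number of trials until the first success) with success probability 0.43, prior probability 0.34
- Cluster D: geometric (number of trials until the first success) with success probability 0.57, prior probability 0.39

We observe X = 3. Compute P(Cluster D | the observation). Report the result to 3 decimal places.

0.324

By Bayes' theorem, P(k | x) = π_k f_k(x) / Σ_j π_j f_j(x).
Evaluate each component's likelihood at the observed value:
  f_A = 0.140625
  f_B = 0.142721
  f_C = 0.139707
  f_D = 0.105393
Prior × likelihood for each component:
  π_A·f_A = 0.17 × 0.140625 = 0.0239063
  π_B·f_B = 0.10 × 0.142721 = 0.0142721
  π_C·f_C = 0.34 × 0.139707 = 0.0475004
  π_D·f_D = 0.39 × 0.105393 = 0.0411033
Sum: 0.0239063 + 0.0142721 + 0.0475004 + 0.0411033 = 0.126782
Responsibility of Cluster D: 0.0411033 / 0.126782 ≈ 0.324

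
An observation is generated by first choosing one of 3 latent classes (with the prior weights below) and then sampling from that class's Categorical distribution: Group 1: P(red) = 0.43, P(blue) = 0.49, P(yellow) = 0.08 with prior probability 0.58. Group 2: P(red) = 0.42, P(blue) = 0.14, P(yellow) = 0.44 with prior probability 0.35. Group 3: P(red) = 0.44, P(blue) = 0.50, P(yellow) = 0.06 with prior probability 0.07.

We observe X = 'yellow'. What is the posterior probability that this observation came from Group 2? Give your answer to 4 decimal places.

P(component k | x) = π_k·f_k(x) / marginal(x), where marginal(x) = Σ_j π_j·f_j(x).
Evaluate each component's likelihood at the observed value:
  f_1 = 0.08
  f_2 = 0.44
  f_3 = 0.06
Unnormalised posteriors:
  π_1·f_1 = 0.58 × 0.08 = 0.0464
  π_2·f_2 = 0.35 × 0.44 = 0.154
  π_3·f_3 = 0.07 × 0.06 = 0.0042
Evidence: 0.0464 + 0.154 + 0.0042 = 0.2046
P(Group 2 | x) = 0.154 / 0.2046 ≈ 0.7527

0.7527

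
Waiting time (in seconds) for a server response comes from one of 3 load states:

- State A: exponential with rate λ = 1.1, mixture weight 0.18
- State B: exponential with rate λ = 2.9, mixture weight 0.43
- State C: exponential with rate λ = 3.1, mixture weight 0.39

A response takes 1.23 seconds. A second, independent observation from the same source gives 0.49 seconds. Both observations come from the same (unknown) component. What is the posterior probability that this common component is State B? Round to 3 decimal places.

0.326

Posterior ∝ prior × likelihood, so P(k | x) ∝ π_k f_k(x); normalise over all components.
Since both observations come from the same component, the likelihood for component k is f_k(x₁)·f_k(x₂).
  L_A = [1.1·e^(−1.1·1.23) = 1.1·e^(−1.3530) = 0.28431] × [0.641664] = 0.182432
  L_B = [2.9·e^(−2.9·1.23) = 2.9·e^(−3.5670) = 0.0818973] × [0.70027] = 0.0573502
  L_C = [3.1·e^(−3.1·1.23) = 3.1·e^(−3.8130) = 0.0684537] × [0.678685] = 0.0464585
Multiply by the mixture weights:
  π_A·L_A = 0.18 × 0.182432 = 0.0328377
  π_B·L_B = 0.43 × 0.0573502 = 0.0246606
  π_C·L_C = 0.39 × 0.0464585 = 0.0181188
Denominator: 0.0328377 + 0.0246606 + 0.0181188 = 0.0756171
Responsibility of State B: 0.0246606 / 0.0756171 ≈ 0.326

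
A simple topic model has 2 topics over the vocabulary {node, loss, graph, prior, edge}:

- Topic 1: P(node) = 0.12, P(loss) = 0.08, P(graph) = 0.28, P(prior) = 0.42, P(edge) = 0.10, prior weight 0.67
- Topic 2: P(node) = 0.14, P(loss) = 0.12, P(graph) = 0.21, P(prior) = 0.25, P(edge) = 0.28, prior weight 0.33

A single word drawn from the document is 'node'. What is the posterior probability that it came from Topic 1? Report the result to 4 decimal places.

0.6351

Apply Bayes' rule: the posterior for each component is proportional to its prior times its likelihood at x.
Evaluate each component's likelihood at the observed value:
  L_1 = P(node | comp) = 0.12
  L_2 = P(node | comp) = 0.14
Weight by the priors:
  π_1·L_1 = 0.67 × 0.12 = 0.0804
  π_2·L_2 = 0.33 × 0.14 = 0.0462
Sum: 0.0804 + 0.0462 = 0.1266
So the posterior for Topic 1 is 0.0804 / 0.1266 ≈ 0.6351.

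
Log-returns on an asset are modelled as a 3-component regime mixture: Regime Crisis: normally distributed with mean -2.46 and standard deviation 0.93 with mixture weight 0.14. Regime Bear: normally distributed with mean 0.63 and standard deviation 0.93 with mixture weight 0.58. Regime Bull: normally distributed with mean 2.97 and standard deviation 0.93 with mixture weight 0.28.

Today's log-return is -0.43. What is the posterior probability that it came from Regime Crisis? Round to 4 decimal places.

0.0409

Apply Bayes' rule: the posterior for each component is proportional to its prior times its likelihood at x.
Component likelihoods at x = -0.43:
  L_Crisis = 0.0396103
  L_Bear = 0.224042
  L_Bull = 0.000537156
Unnormalised posteriors:
  π_Crisis·L_Crisis = 0.14 × 0.0396103 = 0.00554544
  π_Bear·L_Bear = 0.58 × 0.224042 = 0.129944
  π_Bull·L_Bull = 0.28 × 0.000537156 = 0.000150404
Marginal: 0.00554544 + 0.129944 + 0.000150404 = 0.13564
P(Regime Crisis | the observation) = 0.00554544 / 0.13564 ≈ 0.0409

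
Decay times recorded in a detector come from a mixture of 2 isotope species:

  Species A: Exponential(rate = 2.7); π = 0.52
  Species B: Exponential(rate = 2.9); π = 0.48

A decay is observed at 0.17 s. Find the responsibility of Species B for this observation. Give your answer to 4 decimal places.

P(component k | x) = π_k·f_k(x) / marginal(x), where marginal(x) = Σ_j π_j·f_j(x).
Component likelihoods at x = 0.17 s:
  p_A = 1.70617
  p_B = 1.77129
Weight by the priors:
  π_A·p_A = 0.52 × 1.70617 = 0.887209
  π_B·p_B = 0.48 × 1.77129 = 0.850221
Marginal: 0.887209 + 0.850221 = 1.73743
Responsibility of Species B: 0.850221 / 1.73743 ≈ 0.4894

0.4894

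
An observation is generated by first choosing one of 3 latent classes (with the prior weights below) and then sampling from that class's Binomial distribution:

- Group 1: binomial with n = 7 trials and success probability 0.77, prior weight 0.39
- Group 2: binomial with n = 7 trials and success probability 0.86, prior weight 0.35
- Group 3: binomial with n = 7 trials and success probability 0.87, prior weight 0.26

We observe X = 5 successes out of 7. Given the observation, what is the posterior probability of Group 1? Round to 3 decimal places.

0.508

Apply Bayes' rule: the posterior for each component is proportional to its prior times its likelihood at x.
Binomial probabilities:
  L_1 = 0.300697
  L_2 = 0.193628
  L_3 = 0.17689
Prior × likelihood for each component:
  w_1·L_1 = 0.39 × 0.300697 = 0.117272
  w_2·L_2 = 0.35 × 0.193628 = 0.0677697
  w_3·L_3 = 0.26 × 0.17689 = 0.0459913
Marginal: 0.117272 + 0.0677697 + 0.0459913 = 0.231033
P(Group 1 | data) ≈ 0.508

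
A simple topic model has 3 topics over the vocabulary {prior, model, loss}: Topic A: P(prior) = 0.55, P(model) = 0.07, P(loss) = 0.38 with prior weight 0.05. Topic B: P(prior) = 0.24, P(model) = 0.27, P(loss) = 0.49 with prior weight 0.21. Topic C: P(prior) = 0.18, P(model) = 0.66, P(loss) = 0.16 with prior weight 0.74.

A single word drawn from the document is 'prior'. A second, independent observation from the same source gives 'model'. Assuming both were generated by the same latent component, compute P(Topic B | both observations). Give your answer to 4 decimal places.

0.1315

Apply Bayes' rule: the posterior for each component is proportional to its prior times its likelihood at x.
Since both observations come from the same component, the likelihood for component k is f_k(x₁)·f_k(x₂).
  L_A = [P(prior | comp) = 0.55] × [0.07] = 0.0385
  L_B = [P(prior | comp) = 0.24] × [0.27] = 0.0648
  L_C = [P(prior | comp) = 0.18] × [0.66] = 0.1188
Unnormalised posteriors:
  w_A·L_A = 0.05 × 0.0385 = 0.001925
  w_B·L_B = 0.21 × 0.0648 = 0.013608
  w_C·L_C = 0.74 × 0.1188 = 0.087912
Marginal: 0.001925 + 0.013608 + 0.087912 = 0.103445
P(Topic B | x₁, x₂) = 0.013608 / 0.103445 ≈ 0.1315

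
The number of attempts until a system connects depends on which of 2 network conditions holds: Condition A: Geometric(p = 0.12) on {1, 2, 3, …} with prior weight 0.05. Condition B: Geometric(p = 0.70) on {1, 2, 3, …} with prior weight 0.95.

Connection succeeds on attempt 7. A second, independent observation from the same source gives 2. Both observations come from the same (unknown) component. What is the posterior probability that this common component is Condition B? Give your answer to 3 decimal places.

P(component k | x) = w_k·f_k(x) / marginal(x), where marginal(x) = Σ_j w_j·f_j(x).
Since both observations come from the same component, the likelihood for component k is f_k(x₁)·f_k(x₂).
  f_A = [0.0557285] × [0.1056] = 0.00588493
  f_B = [0.0005103] × [0.21] = 0.000107163
Prior × likelihood for each component:
  w_A·f_A = 0.05 × 0.00588493 = 0.000294246
  w_B·f_B = 0.95 × 0.000107163 = 0.000101805
Denominator: 0.000294246 + 0.000101805 = 0.000396051
P(Condition B | x) = 0.000101805 / 0.000396051 ≈ 0.257

0.257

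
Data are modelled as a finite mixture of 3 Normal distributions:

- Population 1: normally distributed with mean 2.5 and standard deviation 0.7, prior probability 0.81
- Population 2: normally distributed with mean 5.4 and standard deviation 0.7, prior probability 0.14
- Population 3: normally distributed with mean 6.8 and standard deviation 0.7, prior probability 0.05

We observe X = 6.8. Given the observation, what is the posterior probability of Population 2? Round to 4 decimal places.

Posterior ∝ prior × likelihood, so P(k | x) ∝ π_k f_k(x); normalise over all components.
Component likelihoods at x = 6.8:
  L_1 = 3.64609e-09
  L_2 = 0.07713
  L_3 = 0.569918
Weight by the priors:
  π_1·L_1 = 0.81 × 3.64609e-09 = 2.95333e-09
  π_2·L_2 = 0.14 × 0.07713 = 0.0107982
  π_3·L_3 = 0.05 × 0.569918 = 0.0284959
Denominator: 2.95333e-09 + 0.0107982 + 0.0284959 = 0.0392941
So the posterior for Population 2 is 0.0107982 / 0.0392941 ≈ 0.2748.

0.2748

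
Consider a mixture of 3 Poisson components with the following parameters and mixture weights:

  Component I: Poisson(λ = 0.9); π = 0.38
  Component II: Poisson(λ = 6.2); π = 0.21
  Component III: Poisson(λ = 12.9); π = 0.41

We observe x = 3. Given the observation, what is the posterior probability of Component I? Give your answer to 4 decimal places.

0.5205

Apply Bayes' rule: the posterior for each component is proportional to its prior times its likelihood at x.
Component likelihoods at x = 3:
  L_I = e^(−0.9)·0.9^3/3! = 0.0493982
  L_II = e^(−6.2)·6.2^3/3! = 0.0806117
  L_III = e^(−12.9)·12.9^3/3! = 0.000893756
Weight by the priors:
  P(Z=I)·L_I = 0.38 × 0.0493982 = 0.0187713
  P(Z=II)·L_II = 0.21 × 0.0806117 = 0.0169285
  P(Z=III)·L_III = 0.41 × 0.000893756 = 0.00036644
Normaliser: 0.0187713 + 0.0169285 + 0.00036644 = 0.0360662
P(Component I | data) = 0.0187713 / 0.0360662 ≈ 0.5205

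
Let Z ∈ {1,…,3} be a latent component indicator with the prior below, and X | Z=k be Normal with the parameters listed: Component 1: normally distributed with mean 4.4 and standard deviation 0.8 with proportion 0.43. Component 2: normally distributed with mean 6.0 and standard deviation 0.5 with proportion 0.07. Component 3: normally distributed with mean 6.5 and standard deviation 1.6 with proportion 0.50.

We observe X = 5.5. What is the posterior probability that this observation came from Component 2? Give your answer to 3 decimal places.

Posterior ∝ prior × likelihood, so P(k | x) ∝ π_k f_k(x); normalise over all components.
Component likelihoods at x = 5.5:
  L_1 = (1/(0.8·√(2π)))·exp(−(5.5−4.4)²/(2·0.8²)) = 0.498678·exp(-0.94531) = 0.193765
  L_2 = (1/(0.5·√(2π)))·exp(−(5.5−6.0)²/(2·0.5²)) = 0.797885·exp(-0.50000) = 0.483941
  L_3 = (1/(1.6·√(2π)))·exp(−(5.5−6.5)²/(2·1.6²)) = 0.249339·exp(-0.19531) = 0.205101
Multiply by the mixture weights:
  π_1·L_1 = 0.43 × 0.193765 = 0.0833191
  π_2·L_2 = 0.07 × 0.483941 = 0.0338759
  π_3·L_3 = 0.50 × 0.205101 = 0.10255
Marginal: 0.0833191 + 0.0338759 + 0.10255 = 0.219745
P(Component 2 | x) = 0.0338759 / 0.219745 ≈ 0.154

0.154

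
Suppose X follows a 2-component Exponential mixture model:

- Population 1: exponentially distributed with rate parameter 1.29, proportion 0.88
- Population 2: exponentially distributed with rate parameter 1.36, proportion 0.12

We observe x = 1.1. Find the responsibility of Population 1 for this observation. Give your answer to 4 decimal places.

0.8825

The responsibility of component k is w_k f_k(x) divided by Σ_j w_j f_j(x).
Evaluate each component's likelihood at the observed value:
  L_1 = 1.29·e^(−1.29·1.1) = 1.29·e^(−1.4190) = 0.312123
  L_2 = 1.36·e^(−1.36·1.1) = 1.36·e^(−1.4960) = 0.304673
Multiply by the mixture weights:
  w_1·L_1 = 0.88 × 0.312123 = 0.274668
  w_2·L_2 = 0.12 × 0.304673 = 0.0365608
Evidence: 0.274668 + 0.0365608 = 0.311229
P(Population 1 | x) = 0.274668 / 0.311229 ≈ 0.8825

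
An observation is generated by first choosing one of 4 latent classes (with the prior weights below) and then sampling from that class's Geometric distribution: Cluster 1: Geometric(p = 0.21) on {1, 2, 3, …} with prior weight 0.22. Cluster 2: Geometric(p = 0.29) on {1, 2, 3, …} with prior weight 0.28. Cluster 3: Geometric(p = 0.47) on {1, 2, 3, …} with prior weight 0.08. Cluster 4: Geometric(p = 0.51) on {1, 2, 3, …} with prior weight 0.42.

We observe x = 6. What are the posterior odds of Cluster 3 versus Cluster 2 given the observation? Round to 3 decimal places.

Posterior odds = (w_i f_i(x)) / (w_j f_j(x)); the normalising sum cancels.
Component likelihoods at x = 6:
  f_1 = 0.21·(1−0.21)^5 = 0.21·0.307706 = 0.0646182
  f_2 = 0.29·(1−0.29)^5 = 0.29·0.180423 = 0.0523227
  f_3 = 0.47·(1−0.47)^5 = 0.47·0.0418195 = 0.0196552
  f_4 = 0.51·(1−0.51)^5 = 0.51·0.0282475 = 0.0144062
0.00157242 / 0.0146503 ≈ 0.107

0.107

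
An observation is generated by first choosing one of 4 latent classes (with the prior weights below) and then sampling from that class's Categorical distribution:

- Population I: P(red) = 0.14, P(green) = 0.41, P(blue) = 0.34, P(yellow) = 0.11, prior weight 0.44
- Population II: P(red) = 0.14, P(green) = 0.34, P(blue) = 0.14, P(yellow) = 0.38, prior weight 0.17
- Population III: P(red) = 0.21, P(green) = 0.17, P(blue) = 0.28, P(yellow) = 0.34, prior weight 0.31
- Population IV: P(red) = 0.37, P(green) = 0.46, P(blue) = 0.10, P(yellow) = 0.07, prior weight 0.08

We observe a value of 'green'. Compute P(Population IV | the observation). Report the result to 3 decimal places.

0.112

Apply Bayes' rule: the posterior for each component is proportional to its prior times its likelihood at x.
Component likelihoods at x = 'green':
  p_I = 0.41
  p_II = 0.34
  p_III = 0.17
  p_IV = 0.46
Prior × likelihood for each component:
  π_I·p_I = 0.44 × 0.41 = 0.1804
  π_II·p_II = 0.17 × 0.34 = 0.0578
  π_III·p_III = 0.31 × 0.17 = 0.0527
  π_IV·p_IV = 0.08 × 0.46 = 0.0368
Denominator: 0.1804 + 0.0578 + 0.0527 + 0.0368 = 0.3277
So the posterior for Population IV is 0.0368 / 0.3277 ≈ 0.112.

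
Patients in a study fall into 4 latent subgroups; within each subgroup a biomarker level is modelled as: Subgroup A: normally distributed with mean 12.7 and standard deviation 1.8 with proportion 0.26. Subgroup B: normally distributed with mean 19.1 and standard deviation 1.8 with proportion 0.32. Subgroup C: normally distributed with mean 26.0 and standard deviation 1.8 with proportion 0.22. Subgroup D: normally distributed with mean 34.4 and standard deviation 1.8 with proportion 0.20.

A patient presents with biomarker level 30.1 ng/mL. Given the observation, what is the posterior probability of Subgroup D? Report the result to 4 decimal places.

By Bayes' theorem, P(k | x) = π_k f_k(x) / Σ_j π_j f_j(x).
Evaluate each component's likelihood at the observed value:
  L_A = (1/(1.8·√(2π)))·exp(−(30.1−12.7)²/(2·1.8²)) = 0.221635·exp(-46.72222) = 1.13353e-21
  L_B = (1/(1.8·√(2π)))·exp(−(30.1−19.1)²/(2·1.8²)) = 0.221635·exp(-18.67284) = 1.72237e-09
  L_C = (1/(1.8·√(2π)))·exp(−(30.1−26.0)²/(2·1.8²)) = 0.221635·exp(-2.59414) = 0.0165584
  L_D = (1/(1.8·√(2π)))·exp(−(30.1−34.4)²/(2·1.8²)) = 0.221635·exp(-2.85340) = 0.0127769
Multiply by the mixture weights:
  π_A·L_A = 0.26 × 1.13353e-21 = 2.94719e-22
  π_B·L_B = 0.32 × 1.72237e-09 = 5.51158e-10
  π_C·L_C = 0.22 × 0.0165584 = 0.00364285
  π_D·L_D = 0.20 × 0.0127769 = 0.00255537
Normaliser: 2.94719e-22 + 5.51158e-10 + 0.00364285 + 0.00255537 = 0.00619822
So the posterior for Subgroup D is 0.00255537 / 0.00619822 ≈ 0.4123.

0.4123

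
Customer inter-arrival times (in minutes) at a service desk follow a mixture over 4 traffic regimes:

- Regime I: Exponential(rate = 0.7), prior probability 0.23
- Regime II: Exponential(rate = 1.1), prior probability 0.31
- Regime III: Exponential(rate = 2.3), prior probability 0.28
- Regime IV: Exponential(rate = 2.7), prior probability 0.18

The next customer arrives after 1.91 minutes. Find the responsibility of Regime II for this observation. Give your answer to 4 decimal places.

By Bayes' theorem, P(k | x) = π_k f_k(x) / Σ_j π_j f_j(x).
Component likelihoods at x = 1.91 minutes:
  p_I = 0.7·e^(−0.7·1.91) = 0.7·e^(−1.3370) = 0.183843
  p_II = 1.1·e^(−1.1·1.91) = 1.1·e^(−2.1010) = 0.134567
  p_III = 2.3·e^(−2.3·1.91) = 2.3·e^(−4.3930) = 0.0284362
  p_IV = 2.7·e^(−2.7·1.91) = 2.7·e^(−5.1570) = 0.0155492
Multiply by the mixture weights:
  π_I·p_I = 0.23 × 0.183843 = 0.0422838
  π_II·p_II = 0.31 × 0.134567 = 0.0417159
  π_III·p_III = 0.28 × 0.0284362 = 0.00796215
  π_IV·p_IV = 0.18 × 0.0155492 = 0.00279885
Denominator: 0.0422838 + 0.0417159 + 0.00796215 + 0.00279885 = 0.0947607
Responsibility of Regime II: 0.0417159 / 0.0947607 ≈ 0.4402

0.4402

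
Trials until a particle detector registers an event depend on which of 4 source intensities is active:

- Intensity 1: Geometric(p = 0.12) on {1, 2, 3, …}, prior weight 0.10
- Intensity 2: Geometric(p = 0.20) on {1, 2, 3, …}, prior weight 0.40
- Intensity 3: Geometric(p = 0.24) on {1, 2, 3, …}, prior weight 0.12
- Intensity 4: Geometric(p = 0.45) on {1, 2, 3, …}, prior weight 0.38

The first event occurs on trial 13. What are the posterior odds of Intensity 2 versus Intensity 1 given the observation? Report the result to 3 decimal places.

2.124

The posterior odds equal the prior odds times the likelihood ratio: (w_i/w_j)·(f_i(x)/f_j(x)).
Evaluate each component's likelihood at the observed value:
  p_1 = 0.12·(1−0.12)^12 = 0.12·0.215671 = 0.0258805
  p_2 = 0.20·(1−0.20)^12 = 0.20·0.0687195 = 0.0137439
  p_3 = 0.24·(1−0.24)^12 = 0.24·0.0371333 = 0.00891198
  p_4 = 0.45·(1−0.45)^12 = 0.45·0.000766218 = 0.000344798
0.00549756 / 0.00258805 ≈ 2.124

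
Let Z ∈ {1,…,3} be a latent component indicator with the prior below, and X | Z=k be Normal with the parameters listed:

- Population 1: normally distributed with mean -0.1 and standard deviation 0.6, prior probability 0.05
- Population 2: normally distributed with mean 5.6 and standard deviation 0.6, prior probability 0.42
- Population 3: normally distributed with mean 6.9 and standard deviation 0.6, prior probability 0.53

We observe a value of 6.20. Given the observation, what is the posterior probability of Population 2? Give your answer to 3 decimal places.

By Bayes' theorem, P(k | x) = π_k f_k(x) / Σ_j π_j f_j(x).
Evaluate each component's likelihood at the observed value:
  f_1 = 7.62563e-25
  f_2 = 0.403285
  f_3 = 0.336664
Weight by the priors:
  π_1·f_1 = 0.05 × 7.62563e-25 = 3.81281e-26
  π_2·f_2 = 0.42 × 0.403285 = 0.16938
  π_3·f_3 = 0.53 × 0.336664 = 0.178432
Sum: 3.81281e-26 + 0.16938 + 0.178432 = 0.347812
P(Population 2 | x) = 0.16938 / 0.347812 ≈ 0.487

0.487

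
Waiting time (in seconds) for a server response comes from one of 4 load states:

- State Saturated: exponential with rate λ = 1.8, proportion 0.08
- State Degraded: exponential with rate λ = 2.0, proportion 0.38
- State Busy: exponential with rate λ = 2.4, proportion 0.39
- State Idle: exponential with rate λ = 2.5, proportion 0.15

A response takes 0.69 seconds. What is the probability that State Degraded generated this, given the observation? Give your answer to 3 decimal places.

By Bayes' theorem, P(k | x) = P(Z=k) f_k(x) / Σ_j P(Z=j) f_j(x).
Evaluate each component's likelihood at the observed value:
  p_Saturated = 0.519851
  p_Degraded = 0.503157
  p_Busy = 0.458163
  p_Idle = 0.445433
Weight by the priors:
  P(Z=Saturated)·p_Saturated = 0.08 × 0.519851 = 0.0415881
  P(Z=Degraded)·p_Degraded = 0.38 × 0.503157 = 0.1912
  P(Z=Busy)·p_Busy = 0.39 × 0.458163 = 0.178683
  P(Z=Idle)·p_Idle = 0.15 × 0.445433 = 0.0668149
Denominator: 0.0415881 + 0.1912 + 0.178683 + 0.0668149 = 0.478286
P(State Degraded | 0.69 seconds) = 0.1912 / 0.478286 ≈ 0.400

0.400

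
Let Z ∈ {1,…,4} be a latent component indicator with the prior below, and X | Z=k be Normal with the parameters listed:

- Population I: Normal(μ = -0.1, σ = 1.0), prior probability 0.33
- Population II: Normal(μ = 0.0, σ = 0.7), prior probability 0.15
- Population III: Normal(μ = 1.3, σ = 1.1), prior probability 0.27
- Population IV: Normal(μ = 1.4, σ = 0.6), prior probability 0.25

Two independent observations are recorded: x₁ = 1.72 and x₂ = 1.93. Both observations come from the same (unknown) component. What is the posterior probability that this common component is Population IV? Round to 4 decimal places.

0.6886

P(component k | x) = P(Z=k)·f_k(x) / marginal(x), where marginal(x) = Σ_j P(Z=j)·f_j(x).
Since both observations come from the same component, the likelihood for component k is f_k(x₁)·f_k(x₂).
  p_I = [0.0761433] × [0.0508239] = 0.0038699
  p_II = [0.0278467] × [0.0127378] = 0.000354706
  p_III = [0.337179] × [0.307815] = 0.103789
  p_IV = [0.576756] × [0.450115] = 0.259607
Unnormalised posteriors:
  P(Z=I)·p_I = 0.33 × 0.0038699 = 0.00127707
  P(Z=II)·p_II = 0.15 × 0.000354706 = 5.32059e-05
  P(Z=III)·p_III = 0.27 × 0.103789 = 0.0280229
  P(Z=IV)·p_IV = 0.25 × 0.259607 = 0.0649017
Evidence: 0.00127707 + 5.32059e-05 + 0.0280229 + 0.0649017 = 0.0942549
P(Population IV | data) ≈ 0.6886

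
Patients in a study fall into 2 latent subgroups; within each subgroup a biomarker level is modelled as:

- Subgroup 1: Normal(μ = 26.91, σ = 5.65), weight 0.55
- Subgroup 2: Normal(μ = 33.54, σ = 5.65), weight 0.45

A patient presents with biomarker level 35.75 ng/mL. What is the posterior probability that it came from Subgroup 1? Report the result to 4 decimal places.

0.2795

Apply Bayes' rule: the posterior for each component is proportional to its prior times its likelihood at x.
Evaluate each component's likelihood at the observed value:
  p_1 = 0.020763
  p_2 = 0.0654091
Unnormalised posteriors:
  π_1·p_1 = 0.55 × 0.020763 = 0.0114196
  π_2·p_2 = 0.45 × 0.0654091 = 0.0294341
Normaliser: 0.0114196 + 0.0294341 = 0.0408538
P(Subgroup 1 | the observation) = 0.0114196 / 0.0408538 ≈ 0.2795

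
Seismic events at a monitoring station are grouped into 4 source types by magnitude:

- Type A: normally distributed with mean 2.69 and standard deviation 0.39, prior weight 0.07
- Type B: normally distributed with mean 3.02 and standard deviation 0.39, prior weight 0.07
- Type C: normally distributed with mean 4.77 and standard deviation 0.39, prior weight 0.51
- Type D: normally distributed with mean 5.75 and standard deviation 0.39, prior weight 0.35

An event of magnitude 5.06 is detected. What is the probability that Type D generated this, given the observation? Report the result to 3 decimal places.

0.159

Posterior ∝ prior × likelihood, so P(k | x) ∝ π_k f_k(x); normalise over all components.
Evaluate each component's likelihood at the observed value:
  L_A = 9.79076e-09
  L_B = 1.17082e-06
  L_C = 0.775853
  L_D = 0.213863
Prior × likelihood for each component:
  π_A·L_A = 0.07 × 9.79076e-09 = 6.85353e-10
  π_B·L_B = 0.07 × 1.17082e-06 = 8.19576e-08
  π_C·L_C = 0.51 × 0.775853 = 0.395685
  π_D·L_D = 0.35 × 0.213863 = 0.0748521
Evidence: 6.85353e-10 + 8.19576e-08 + 0.395685 + 0.0748521 = 0.470537
P(Type D | data) = 0.0748521 / 0.470537 ≈ 0.159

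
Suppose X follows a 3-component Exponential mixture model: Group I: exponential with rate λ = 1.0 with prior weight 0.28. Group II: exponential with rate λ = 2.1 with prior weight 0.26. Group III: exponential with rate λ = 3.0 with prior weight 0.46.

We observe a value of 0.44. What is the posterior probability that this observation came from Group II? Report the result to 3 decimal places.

Apply Bayes' rule: the posterior for each component is proportional to its prior times its likelihood at x.
Component likelihoods at x = 0.44:
  L_I = 0.644036
  L_II = 0.833549
  L_III = 0.801406
Multiply by the mixture weights:
  π_I·L_I = 0.28 × 0.644036 = 0.18033
  π_II·L_II = 0.26 × 0.833549 = 0.216723
  π_III·L_III = 0.46 × 0.801406 = 0.368647
Evidence: 0.18033 + 0.216723 + 0.368647 = 0.7657
Responsibility of Group II: 0.216723 / 0.7657 ≈ 0.283

0.283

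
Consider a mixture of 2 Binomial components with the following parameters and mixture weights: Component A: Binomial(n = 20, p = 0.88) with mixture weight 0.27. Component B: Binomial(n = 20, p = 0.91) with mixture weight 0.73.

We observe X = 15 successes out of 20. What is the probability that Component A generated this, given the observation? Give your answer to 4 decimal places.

0.4852

Posterior ∝ prior × likelihood, so P(k | x) ∝ π_k f_k(x); normalise over all components.
Binomial probabilities:
  L_A = 0.0567009
  L_B = 0.0222473
Prior × likelihood for each component:
  π_A·L_A = 0.27 × 0.0567009 = 0.0153092
  π_B·L_B = 0.73 × 0.0222473 = 0.0162405
Normaliser: 0.0153092 + 0.0162405 = 0.0315498
P(Component A | 15 successes out of 20) = 0.0153092 / 0.0315498 ≈ 0.4852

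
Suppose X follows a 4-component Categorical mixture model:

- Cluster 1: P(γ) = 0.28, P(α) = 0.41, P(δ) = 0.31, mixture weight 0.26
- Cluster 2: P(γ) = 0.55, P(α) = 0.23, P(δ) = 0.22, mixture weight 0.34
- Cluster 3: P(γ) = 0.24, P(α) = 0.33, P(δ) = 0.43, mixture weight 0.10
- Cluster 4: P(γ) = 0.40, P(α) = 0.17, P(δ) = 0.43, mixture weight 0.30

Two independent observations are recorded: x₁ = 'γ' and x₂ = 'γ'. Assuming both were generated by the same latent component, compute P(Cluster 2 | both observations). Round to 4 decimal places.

0.5811

P(component k | x) = w_k·f_k(x) / marginal(x), where marginal(x) = Σ_j w_j·f_j(x).
Since both observations come from the same component, the likelihood for component k is f_k(x₁)·f_k(x₂).
  p_1 = [P(γ | comp) = 0.28] × [0.28] = 0.0784
  p_2 = [P(γ | comp) = 0.55] × [0.55] = 0.3025
  p_3 = [P(γ | comp) = 0.24] × [0.24] = 0.0576
  p_4 = [P(γ | comp) = 0.40] × [0.4] = 0.16
Prior × likelihood for each component:
  w_1·p_1 = 0.26 × 0.0784 = 0.020384
  w_2·p_2 = 0.34 × 0.3025 = 0.10285
  w_3·p_3 = 0.10 × 0.0576 = 0.00576
  w_4·p_4 = 0.30 × 0.16 = 0.048
Normaliser: 0.020384 + 0.10285 + 0.00576 + 0.048 = 0.176994
P(Cluster 2 | data) = 0.10285 / 0.176994 ≈ 0.5811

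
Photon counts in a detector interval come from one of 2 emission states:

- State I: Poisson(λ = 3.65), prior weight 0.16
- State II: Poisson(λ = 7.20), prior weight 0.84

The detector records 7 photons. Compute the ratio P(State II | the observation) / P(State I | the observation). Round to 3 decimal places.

17.526

Posterior odds = (π_i f_i(x)) / (π_j f_j(x)); the normalising sum cancels.
Evaluate each component's likelihood at the observed value:
  p_I = 0.0445087
  p_II = 0.148586
Odds = (0.84/0.16) × (0.148586/0.0445087) = 5.25 × 3.33835 ≈ 17.526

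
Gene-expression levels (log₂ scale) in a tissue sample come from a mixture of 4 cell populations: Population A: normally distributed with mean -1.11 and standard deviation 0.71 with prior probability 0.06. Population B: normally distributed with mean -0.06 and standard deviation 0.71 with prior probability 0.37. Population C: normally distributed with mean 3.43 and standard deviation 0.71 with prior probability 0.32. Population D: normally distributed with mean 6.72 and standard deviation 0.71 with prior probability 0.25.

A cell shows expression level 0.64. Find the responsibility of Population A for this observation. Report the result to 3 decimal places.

P(component k | x) = P(Z=k)·f_k(x) / marginal(x), where marginal(x) = Σ_j P(Z=j)·f_j(x).
Normal densities:
  p_A = (1/(0.71·√(2π)))·exp(−(0.64−-1.11)²/(2·0.71²)) = 0.561891·exp(-3.03759) = 0.0269428
  p_B = (1/(0.71·√(2π)))·exp(−(0.64−-0.06)²/(2·0.71²)) = 0.561891·exp(-0.48601) = 0.345604
  p_C = (1/(0.71·√(2π)))·exp(−(0.64−3.43)²/(2·0.71²)) = 0.561891·exp(-7.72079) = 0.000249204
  p_D = (1/(0.71·√(2π)))·exp(−(0.64−6.72)²/(2·0.71²)) = 0.561891·exp(-36.66574) = 6.69765e-17
Unnormalised posteriors:
  P(Z=A)·p_A = 0.06 × 0.0269428 = 0.00161657
  P(Z=B)·p_B = 0.37 × 0.345604 = 0.127873
  P(Z=C)·p_C = 0.32 × 0.000249204 = 7.97454e-05
  P(Z=D)·p_D = 0.25 × 6.69765e-17 = 1.67441e-17
Marginal: 0.00161657 + 0.127873 + 7.97454e-05 + 1.67441e-17 = 0.12957
P(Population A | data) ≈ 0.012

0.012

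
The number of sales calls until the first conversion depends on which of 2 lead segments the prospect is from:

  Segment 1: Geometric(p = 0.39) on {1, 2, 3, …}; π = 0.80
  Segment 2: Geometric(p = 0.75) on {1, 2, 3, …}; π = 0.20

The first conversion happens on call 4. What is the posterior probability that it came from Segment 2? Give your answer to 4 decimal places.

0.0320

Posterior ∝ prior × likelihood, so P(k | x) ∝ P(Z=k) f_k(x); normalise over all components.
Geometric probabilities:
  p_1 = 0.0885226
  p_2 = 0.0117188
Unnormalised posteriors:
  P(Z=1)·p_1 = 0.80 × 0.0885226 = 0.0708181
  P(Z=2)·p_2 = 0.20 × 0.0117188 = 0.00234375
Normaliser: 0.0708181 + 0.00234375 = 0.0731618
So the posterior for Segment 2 is 0.00234375 / 0.0731618 ≈ 0.0320.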